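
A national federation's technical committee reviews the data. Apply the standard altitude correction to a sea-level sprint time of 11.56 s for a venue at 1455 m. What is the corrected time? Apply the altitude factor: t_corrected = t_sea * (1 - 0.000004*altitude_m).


Correction factor = 1 - 0.000004 * 1455 = 0.99418
t_corrected = t_sea * factor = 11.56 * 0.99418
t_corrected = 11.4927 s

11.4927 s


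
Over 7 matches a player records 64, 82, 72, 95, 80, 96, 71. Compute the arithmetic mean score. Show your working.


Average = sum / n
Sum = 560
Average = 560 / 7 = 80

80


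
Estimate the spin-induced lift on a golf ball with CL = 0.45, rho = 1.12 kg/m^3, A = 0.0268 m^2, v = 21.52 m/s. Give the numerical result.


FM = 0.5 * CL * rho * A * v^2
FM = 0.5 * 0.45 * 1.12 * 0.0268 * 21.52^2
v^2 = 463.1104
FM = 0.5 * 0.45 * 1.12 * 0.0268 * 463.1104 = 3.1277 N

3.1277 N


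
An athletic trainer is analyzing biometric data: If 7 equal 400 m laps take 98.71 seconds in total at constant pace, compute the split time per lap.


Split time = total_time / n_laps = 98.71 / 7
Split time = 14.1014 s per lap

14.1014 s


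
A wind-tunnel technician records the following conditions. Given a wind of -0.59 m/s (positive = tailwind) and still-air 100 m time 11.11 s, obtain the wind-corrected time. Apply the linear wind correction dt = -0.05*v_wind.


dt = -0.05 * v_wind = -0.05 * -0.59 = 0.0295 s
t_corrected = t_still + dt = 11.11 + (0.0295)
t_corrected = 11.1395 s

11.1395 s


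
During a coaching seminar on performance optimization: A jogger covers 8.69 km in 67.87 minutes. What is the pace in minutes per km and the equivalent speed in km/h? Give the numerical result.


Pace = time / distance = 67.87 min / 8.69 km = 7.8101 min/km
Speed = distance / time_in_hours = 8.69 / 1.1312 hr
Speed = 7.6823 km/h

7.8101 min/km, 7.6823 km/h


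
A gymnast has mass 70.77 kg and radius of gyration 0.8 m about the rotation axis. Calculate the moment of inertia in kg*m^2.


I = m * k^2
I = 70.77 * 0.8^2
I = 70.77 * 0.64 = 45.2928 kg*m^2

45.2928 kg*m^2


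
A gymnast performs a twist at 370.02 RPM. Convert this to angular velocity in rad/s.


omega = RPM * 2 * pi / 60
omega = 370.02 * 2 * 3.14159 / 60
omega = 2324.9042 / 60 = 38.7484 rad/s

38.7484 rad/s


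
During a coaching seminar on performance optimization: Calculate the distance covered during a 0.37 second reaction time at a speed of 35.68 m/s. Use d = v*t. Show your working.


d = v * t
d = 35.68 * 0.37
d = 13.2016 m

13.2016 m


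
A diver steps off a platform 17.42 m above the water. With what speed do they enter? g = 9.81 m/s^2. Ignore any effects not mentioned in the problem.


v = sqrt(2 * g * h)
v = sqrt(2 * 9.81 * 17.42)
v = sqrt(341.7804) = 18.4873 m/s

18.4873 m/s


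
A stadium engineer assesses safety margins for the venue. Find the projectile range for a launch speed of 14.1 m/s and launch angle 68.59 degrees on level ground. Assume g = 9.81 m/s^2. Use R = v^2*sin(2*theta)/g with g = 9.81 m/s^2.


R = v^2 * sin(2*theta) / g
Convert angle to radians: theta = 68.59 deg = 1.1971 rad
sin(2*theta) = sin(2.3942) = 0.6797
R = 14.1^2 * 0.6797 / 9.81
R = 198.81 * 0.6797 / 9.81 = 13.7748 m

13.7748 m


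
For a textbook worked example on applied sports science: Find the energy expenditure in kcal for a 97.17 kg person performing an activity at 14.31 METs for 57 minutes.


kcal = MET * mass * time_hr
Convert time: 57 min = 0.95 hr
kcal = 14.31 * 97.17 * 0.95
kcal = 1320.9776 kcal

1320.9776 kcal


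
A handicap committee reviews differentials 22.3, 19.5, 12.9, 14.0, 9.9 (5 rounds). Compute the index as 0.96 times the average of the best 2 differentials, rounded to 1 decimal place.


All differentials: 22.3, 19.5, 12.9, 14.0, 9.9
Sorted: 9.9, 12.9, 14.0, 19.5, 22.3
Best 2: 9.9, 12.9
Average of best = 22.8 / 2 = 11.4
Raw index = 11.4 * 0.96 = 10.944
Handicap index = round(10.944, 1) = 10.9

10.9


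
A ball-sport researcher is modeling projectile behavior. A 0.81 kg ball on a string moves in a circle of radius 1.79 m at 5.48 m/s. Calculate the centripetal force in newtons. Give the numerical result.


Fc = m * v^2 / r
v^2 = 5.48^2 = 30.0304
Fc = 0.81 * 30.0304 / 1.79
Fc = 24.3246 / 1.79 = 13.5892 N

13.5892 N


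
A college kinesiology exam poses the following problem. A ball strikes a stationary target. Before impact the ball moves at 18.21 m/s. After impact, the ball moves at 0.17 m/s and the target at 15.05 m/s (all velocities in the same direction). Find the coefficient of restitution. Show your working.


e = (v2_after - v1_after) / (v1_before - v2_before)
Numerator = 15.05 - 0.17 = 14.88
Denominator = 18.21 - 0 = 18.21
e = 14.88 / 18.21 = 0.8171

0.8171


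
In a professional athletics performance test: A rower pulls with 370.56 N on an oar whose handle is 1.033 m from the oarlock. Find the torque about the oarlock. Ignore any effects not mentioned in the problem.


tau = F * d
tau = 370.56 * 1.033
tau = 382.7885 N*m

382.7885 N*m


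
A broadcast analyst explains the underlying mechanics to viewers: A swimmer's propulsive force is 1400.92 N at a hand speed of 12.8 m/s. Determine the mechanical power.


P = F * v
P = 1400.92 * 12.8
P = 17931.776 W

17931.776 W


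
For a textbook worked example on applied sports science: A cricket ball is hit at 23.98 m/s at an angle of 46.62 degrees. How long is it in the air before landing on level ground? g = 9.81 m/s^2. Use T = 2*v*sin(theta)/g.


T = 2*v*sin(theta)/g
sin(theta) = sin(46.62 deg) = 0.7268
T = 2*23.98*0.7268 / 9.81
T = 34.858 / 9.81 = 3.5533 s

3.5533 s


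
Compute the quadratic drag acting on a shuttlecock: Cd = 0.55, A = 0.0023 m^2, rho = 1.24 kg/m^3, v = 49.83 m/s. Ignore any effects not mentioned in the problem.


Fd = 0.5 * Cd * rho * A * v^2
Fd = 0.5 * 0.55 * 1.24 * 0.0023 * 49.83^2
v^2 = 2483.0289
Fd = 0.5 * 0.55 * 1.24 * 0.0023 * 2483.0289 = 1.9474 N

1.9474 N


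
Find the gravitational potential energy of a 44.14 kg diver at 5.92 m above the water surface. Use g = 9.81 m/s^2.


PE = m * g * h
PE = 44.14 * 9.81 * 5.92
PE = 433.0134 * 5.92 = 2563.4393 J

2563.4393 J


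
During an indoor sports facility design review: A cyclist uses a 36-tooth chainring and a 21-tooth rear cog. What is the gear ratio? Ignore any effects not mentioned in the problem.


GR = front_teeth / rear_teeth
GR = 36 / 21
GR = 1.7143

1.7143


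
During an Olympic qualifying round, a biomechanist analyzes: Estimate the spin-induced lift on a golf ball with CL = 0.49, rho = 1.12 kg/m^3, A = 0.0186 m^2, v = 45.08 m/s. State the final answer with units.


FM = 0.5 * CL * rho * A * v^2
FM = 0.5 * 0.49 * 1.12 * 0.0186 * 45.08^2
v^2 = 2032.2064
FM = 0.5 * 0.49 * 1.12 * 0.0186 * 2032.2064 = 10.3721 N

10.3721 N


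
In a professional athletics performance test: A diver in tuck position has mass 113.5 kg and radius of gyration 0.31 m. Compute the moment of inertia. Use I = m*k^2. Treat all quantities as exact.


I = m * k^2
I = 113.5 * 0.31^2
I = 113.5 * 0.0961 = 10.9074 kg*m^2

10.9074 kg*m^2


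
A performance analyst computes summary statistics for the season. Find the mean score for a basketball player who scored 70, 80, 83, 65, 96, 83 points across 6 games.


Average = sum / n
Sum = 477
Average = 477 / 6 = 79.5

79.5


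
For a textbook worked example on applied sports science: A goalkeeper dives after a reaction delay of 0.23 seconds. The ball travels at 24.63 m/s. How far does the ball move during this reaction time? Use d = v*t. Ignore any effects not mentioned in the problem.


d = v * t
d = 24.63 * 0.23
d = 5.6649 m

5.6649 m


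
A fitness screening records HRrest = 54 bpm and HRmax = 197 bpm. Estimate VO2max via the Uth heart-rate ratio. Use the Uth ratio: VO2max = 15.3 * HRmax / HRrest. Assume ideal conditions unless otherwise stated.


VO2max = 15.3 * HRmax / HRrest
VO2max = 15.3 * 197 / 54
VO2max = 3014.1 / 54 = 55.8167 mL/kg/min

55.8167 mL/kg/min


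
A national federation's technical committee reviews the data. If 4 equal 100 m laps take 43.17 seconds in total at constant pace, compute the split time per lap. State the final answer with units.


Split time = total_time / n_laps = 43.17 / 4
Split time = 10.7925 s per lap

10.7925 s


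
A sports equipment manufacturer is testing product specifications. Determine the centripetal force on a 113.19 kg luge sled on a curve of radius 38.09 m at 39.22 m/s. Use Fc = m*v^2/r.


Fc = m * v^2 / r
v^2 = 39.22^2 = 1538.2084
Fc = 113.19 * 1538.2084 / 38.09
Fc = 174109.8088 / 38.09 = 4571.011 N

4571.011 N


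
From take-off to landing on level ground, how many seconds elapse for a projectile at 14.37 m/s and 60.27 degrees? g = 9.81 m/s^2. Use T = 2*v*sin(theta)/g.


T = 2*v*sin(theta)/g
sin(theta) = sin(60.27 deg) = 0.8684
T = 2*14.37*0.8684 / 9.81
T = 24.957 / 9.81 = 2.544 s

2.544 s


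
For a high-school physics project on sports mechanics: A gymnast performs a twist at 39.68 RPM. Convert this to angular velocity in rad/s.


omega = RPM * 2 * pi / 60
omega = 39.68 * 2 * 3.14159 / 60
omega = 249.3168 / 60 = 4.1553 rad/s

4.1553 rad/s


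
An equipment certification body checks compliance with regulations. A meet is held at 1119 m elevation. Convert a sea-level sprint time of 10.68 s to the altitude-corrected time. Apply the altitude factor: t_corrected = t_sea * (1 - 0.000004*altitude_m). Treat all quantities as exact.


Correction factor = 1 - 0.000004 * 1119 = 0.995524
t_corrected = t_sea * factor = 10.68 * 0.995524
t_corrected = 10.6322 s

10.6322 s


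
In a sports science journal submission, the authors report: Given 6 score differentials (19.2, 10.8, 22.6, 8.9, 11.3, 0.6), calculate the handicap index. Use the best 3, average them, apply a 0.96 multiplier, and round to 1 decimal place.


All differentials: 19.2, 10.8, 22.6, 8.9, 11.3, 0.6
Sorted: 0.6, 8.9, 10.8, 11.3, 19.2, 22.6
Best 3: 0.6, 8.9, 10.8
Average of best = 20.3 / 3 = 6.7667
Raw index = 6.7667 * 0.96 = 6.496
Handicap index = round(6.496, 1) = 6.5

6.5


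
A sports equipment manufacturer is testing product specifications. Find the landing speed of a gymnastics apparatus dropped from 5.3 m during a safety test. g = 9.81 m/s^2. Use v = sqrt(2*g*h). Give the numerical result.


v = sqrt(2 * g * h)
v = sqrt(2 * 9.81 * 5.3)
v = sqrt(103.986) = 10.1974 m/s

10.1974 m/s


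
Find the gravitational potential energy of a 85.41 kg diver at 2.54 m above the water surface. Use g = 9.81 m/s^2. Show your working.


PE = m * g * h
PE = 85.41 * 9.81 * 2.54
PE = 837.8721 * 2.54 = 2128.1951 J

2128.1951 J


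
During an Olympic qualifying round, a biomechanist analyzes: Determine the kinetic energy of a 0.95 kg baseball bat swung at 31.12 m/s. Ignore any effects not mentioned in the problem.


KE = 0.5 * m * v^2
KE = 0.5 * 0.95 * 31.12^2
KE = 0.5 * 0.95 * 968.4544 = 460.0158 J

460.0158 J


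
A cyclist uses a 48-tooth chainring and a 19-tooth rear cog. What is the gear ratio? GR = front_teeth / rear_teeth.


GR = front_teeth / rear_teeth
GR = 48 / 19
GR = 2.5263

2.5263


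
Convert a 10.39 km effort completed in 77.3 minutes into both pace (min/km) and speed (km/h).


Pace = time / distance = 77.3 min / 10.39 km = 7.4398 min/km
Speed = distance / time_in_hours = 10.39 / 1.2883 hr
Speed = 8.0647 km/h

7.4398 min/km, 8.0647 km/h


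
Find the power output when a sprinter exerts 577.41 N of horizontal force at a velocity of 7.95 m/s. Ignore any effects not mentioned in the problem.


P = F * v
P = 577.41 * 7.95
P = 4590.4095 W

4590.4095 W


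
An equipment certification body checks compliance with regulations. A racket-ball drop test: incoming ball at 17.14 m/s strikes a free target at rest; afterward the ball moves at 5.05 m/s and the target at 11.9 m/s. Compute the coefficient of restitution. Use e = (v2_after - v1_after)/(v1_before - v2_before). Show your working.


e = (v2_after - v1_after) / (v1_before - v2_before)
Numerator = 11.9 - 5.05 = 6.85
Denominator = 17.14 - 0 = 17.14
e = 6.85 / 17.14 = 0.3996

0.3996


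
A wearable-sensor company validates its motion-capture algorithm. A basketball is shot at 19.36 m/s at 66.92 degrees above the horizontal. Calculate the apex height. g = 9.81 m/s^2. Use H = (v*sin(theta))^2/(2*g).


H = (v*sin(theta))^2 / (2*g)
vy = v*sin(theta) = 19.36 * sin(66.92 deg) = 17.8104 m/s
H = vy^2 / (2*g) = 317.2102 / (2*9.81)
H = 317.2102 / 19.62 = 16.1677 m

16.1677 m


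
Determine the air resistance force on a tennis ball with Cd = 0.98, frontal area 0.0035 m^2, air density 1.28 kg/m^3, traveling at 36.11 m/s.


Fd = 0.5 * Cd * rho * A * v^2
Fd = 0.5 * 0.98 * 1.28 * 0.0035 * 36.11^2
v^2 = 1303.9321
Fd = 0.5 * 0.98 * 1.28 * 0.0035 * 1303.9321 = 2.8624 N

2.8624 N


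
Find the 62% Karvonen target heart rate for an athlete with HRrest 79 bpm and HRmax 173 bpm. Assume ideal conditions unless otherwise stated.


Target = HRrest + pct*(HRmax - HRrest)
Heart rate reserve = HRmax - HRrest = 173 - 79 = 94 bpm
Fraction = 62% = 0.62
Target = 79 + 0.62 * 94
Target = 79 + 58.28 = 137.28 bpm

137.28 bpm


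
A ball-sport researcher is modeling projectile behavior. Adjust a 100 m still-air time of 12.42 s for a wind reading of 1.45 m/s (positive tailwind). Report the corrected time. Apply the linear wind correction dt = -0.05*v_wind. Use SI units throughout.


dt = -0.05 * v_wind = -0.05 * 1.45 = -0.0725 s
t_corrected = t_still + dt = 12.42 + (-0.0725)
t_corrected = 12.3475 s

12.3475 s


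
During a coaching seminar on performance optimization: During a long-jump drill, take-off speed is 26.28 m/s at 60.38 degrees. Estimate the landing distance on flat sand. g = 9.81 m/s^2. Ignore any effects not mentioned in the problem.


R = v^2 * sin(2*theta) / g
Convert angle to radians: theta = 60.38 deg = 1.0538 rad
sin(2*theta) = sin(2.1077) = 0.8593
R = 26.28^2 * 0.8593 / 9.81
R = 690.6384 * 0.8593 / 9.81 = 60.4972 m

60.4972 m


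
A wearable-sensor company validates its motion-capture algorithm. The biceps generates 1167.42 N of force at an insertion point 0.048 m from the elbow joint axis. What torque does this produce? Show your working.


tau = F * d
tau = 1167.42 * 0.048
tau = 56.0362 N*m

56.0362 N*m


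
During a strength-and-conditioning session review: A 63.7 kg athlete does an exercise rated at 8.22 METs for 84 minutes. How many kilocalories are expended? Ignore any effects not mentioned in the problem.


kcal = MET * mass * time_hr
Convert time: 84 min = 1.4 hr
kcal = 8.22 * 63.7 * 1.4
kcal = 733.0596 kcal

733.0596 kcal


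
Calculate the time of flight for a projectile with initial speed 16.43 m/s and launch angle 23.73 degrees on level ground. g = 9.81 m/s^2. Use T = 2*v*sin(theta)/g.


T = 2*v*sin(theta)/g
sin(theta) = sin(23.73 deg) = 0.4024
T = 2*16.43*0.4024 / 9.81
T = 13.2238 / 9.81 = 1.348 s

1.348 s


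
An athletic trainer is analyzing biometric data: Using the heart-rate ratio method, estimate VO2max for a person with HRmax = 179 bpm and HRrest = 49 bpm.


VO2max = 15.3 * HRmax / HRrest
VO2max = 15.3 * 179 / 49
VO2max = 2738.7 / 49 = 55.8918 mL/kg/min

55.8918 mL/kg/min


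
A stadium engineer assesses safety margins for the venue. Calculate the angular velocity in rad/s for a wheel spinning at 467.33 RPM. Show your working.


omega = RPM * 2 * pi / 60
omega = 467.33 * 2 * 3.14159 / 60
omega = 2936.321 / 60 = 48.9387 rad/s

48.9387 rad/s


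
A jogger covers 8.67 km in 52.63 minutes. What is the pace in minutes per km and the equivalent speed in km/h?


Pace = time / distance = 52.63 min / 8.67 km = 6.0704 min/km
Speed = distance / time_in_hours = 8.67 / 0.8772 hr
Speed = 9.8841 km/h

6.0704 min/km, 9.8841 km/h


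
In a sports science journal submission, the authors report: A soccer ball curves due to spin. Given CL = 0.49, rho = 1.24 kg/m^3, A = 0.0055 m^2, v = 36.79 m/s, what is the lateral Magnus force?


FM = 0.5 * CL * rho * A * v^2
FM = 0.5 * 0.49 * 1.24 * 0.0055 * 36.79^2
v^2 = 1353.5041
FM = 0.5 * 0.49 * 1.24 * 0.0055 * 1353.5041 = 2.2616 N

2.2616 N


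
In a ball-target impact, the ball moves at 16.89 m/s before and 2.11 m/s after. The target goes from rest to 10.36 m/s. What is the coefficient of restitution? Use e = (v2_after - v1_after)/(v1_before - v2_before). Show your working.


e = (v2_after - v1_after) / (v1_before - v2_before)
Numerator = 10.36 - 2.11 = 8.25
Denominator = 16.89 - 0 = 16.89
e = 8.25 / 16.89 = 0.4885

0.4885


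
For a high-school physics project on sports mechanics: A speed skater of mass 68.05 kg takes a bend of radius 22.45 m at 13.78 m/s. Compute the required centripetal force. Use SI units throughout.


Fc = m * v^2 / r
v^2 = 13.78^2 = 189.8884
Fc = 68.05 * 189.8884 / 22.45
Fc = 12921.9056 / 22.45 = 575.586 N

575.586 N


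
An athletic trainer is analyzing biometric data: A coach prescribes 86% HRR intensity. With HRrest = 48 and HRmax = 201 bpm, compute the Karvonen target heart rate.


Target = HRrest + pct*(HRmax - HRrest)
Heart rate reserve = HRmax - HRrest = 201 - 48 = 153 bpm
Fraction = 86% = 0.86
Target = 48 + 0.86 * 153
Target = 48 + 131.58 = 179.58 bpm

179.58 bpm


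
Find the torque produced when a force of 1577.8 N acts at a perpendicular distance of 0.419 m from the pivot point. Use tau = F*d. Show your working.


tau = F * d
tau = 1577.8 * 0.419
tau = 661.0982 N*m

661.0982 N*m


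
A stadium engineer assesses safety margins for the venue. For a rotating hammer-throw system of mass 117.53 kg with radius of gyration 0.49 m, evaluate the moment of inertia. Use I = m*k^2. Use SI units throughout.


I = m * k^2
I = 117.53 * 0.49^2
I = 117.53 * 0.2401 = 28.219 kg*m^2

28.219 kg*m^2


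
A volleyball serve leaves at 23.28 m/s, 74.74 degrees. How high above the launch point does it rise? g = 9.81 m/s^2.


H = (v*sin(theta))^2 / (2*g)
vy = v*sin(theta) = 23.28 * sin(74.74 deg) = 22.4592 m/s
H = vy^2 / (2*g) = 504.4148 / (2*9.81)
H = 504.4148 / 19.62 = 25.7092 m

25.7092 m


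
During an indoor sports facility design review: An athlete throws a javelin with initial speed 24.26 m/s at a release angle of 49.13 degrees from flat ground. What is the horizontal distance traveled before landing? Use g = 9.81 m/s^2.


R = v^2 * sin(2*theta) / g
Convert angle to radians: theta = 49.13 deg = 0.8575 rad
sin(2*theta) = sin(1.715) = 0.9896
R = 24.26^2 * 0.9896 / 9.81
R = 588.5476 * 0.9896 / 9.81 = 59.3723 m

59.3723 m


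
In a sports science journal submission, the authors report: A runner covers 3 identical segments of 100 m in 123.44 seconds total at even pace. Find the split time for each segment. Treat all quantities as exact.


Split time = total_time / n_laps = 123.44 / 3
Split time = 41.1467 s per lap

41.1467 s


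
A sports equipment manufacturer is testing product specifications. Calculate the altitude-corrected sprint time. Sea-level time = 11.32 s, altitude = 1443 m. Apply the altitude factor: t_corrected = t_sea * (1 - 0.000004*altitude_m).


Correction factor = 1 - 0.000004 * 1443 = 0.994228
t_corrected = t_sea * factor = 11.32 * 0.994228
t_corrected = 11.2547 s

11.2547 s


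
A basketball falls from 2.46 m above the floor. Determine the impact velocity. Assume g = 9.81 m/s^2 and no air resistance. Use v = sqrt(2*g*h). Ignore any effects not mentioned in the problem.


v = sqrt(2 * g * h)
v = sqrt(2 * 9.81 * 2.46)
v = sqrt(48.2652) = 6.9473 m/s

6.9473 m/s


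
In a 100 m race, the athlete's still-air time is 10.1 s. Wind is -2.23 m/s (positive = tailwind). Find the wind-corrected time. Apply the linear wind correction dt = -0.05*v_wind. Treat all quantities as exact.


dt = -0.05 * v_wind = -0.05 * -2.23 = 0.1115 s
t_corrected = t_still + dt = 10.1 + (0.1115)
t_corrected = 10.2115 s

10.2115 s


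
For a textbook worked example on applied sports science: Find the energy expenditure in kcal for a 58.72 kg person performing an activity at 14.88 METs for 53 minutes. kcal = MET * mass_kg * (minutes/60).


kcal = MET * mass * time_hr
Convert time: 53 min = 0.8833 hr
kcal = 14.88 * 58.72 * 0.8833
kcal = 771.8157 kcal

771.8157 kcal


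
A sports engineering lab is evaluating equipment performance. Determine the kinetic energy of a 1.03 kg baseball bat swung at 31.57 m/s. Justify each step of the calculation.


KE = 0.5 * m * v^2
KE = 0.5 * 1.03 * 31.57^2
KE = 0.5 * 1.03 * 996.6649 = 513.2824 J

513.2824 J


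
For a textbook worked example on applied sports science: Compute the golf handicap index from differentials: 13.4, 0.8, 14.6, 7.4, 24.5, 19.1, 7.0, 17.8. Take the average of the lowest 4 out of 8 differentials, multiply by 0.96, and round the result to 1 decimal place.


All differentials: 13.4, 0.8, 14.6, 7.4, 24.5, 19.1, 7.0, 17.8
Sorted: 0.8, 7.0, 7.4, 13.4, 14.6, 17.8, 19.1, 24.5
Best 4: 0.8, 7.0, 7.4, 13.4
Average of best = 28.6 / 4 = 7.15
Raw index = 7.15 * 0.96 = 6.864
Handicap index = round(6.864, 1) = 6.9

6.9


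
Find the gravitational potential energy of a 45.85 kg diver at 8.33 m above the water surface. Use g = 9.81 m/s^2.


PE = m * g * h
PE = 45.85 * 9.81 * 8.33
PE = 449.7885 * 8.33 = 3746.7382 J

3746.7382 J


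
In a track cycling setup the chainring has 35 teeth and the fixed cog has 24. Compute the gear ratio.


GR = front_teeth / rear_teeth
GR = 35 / 24
GR = 1.4583

1.4583


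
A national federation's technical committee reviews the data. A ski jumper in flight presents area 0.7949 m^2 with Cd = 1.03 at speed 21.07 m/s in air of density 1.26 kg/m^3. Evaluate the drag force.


Fd = 0.5 * Cd * rho * A * v^2
Fd = 0.5 * 1.03 * 1.26 * 0.7949 * 21.07^2
v^2 = 443.9449
Fd = 0.5 * 1.03 * 1.26 * 0.7949 * 443.9449 = 228.9915 N

228.9915 N


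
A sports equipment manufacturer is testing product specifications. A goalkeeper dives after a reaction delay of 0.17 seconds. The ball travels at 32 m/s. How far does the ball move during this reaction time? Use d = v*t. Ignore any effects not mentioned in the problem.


d = v * t
d = 32 * 0.17
d = 5.44 m

5.44 m


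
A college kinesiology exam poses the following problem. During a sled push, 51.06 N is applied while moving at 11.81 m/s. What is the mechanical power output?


P = F * v
P = 51.06 * 11.81
P = 603.0186 W

603.0186 W


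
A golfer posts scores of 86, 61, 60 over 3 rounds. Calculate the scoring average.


Average = sum / n
Sum = 207
Average = 207 / 3 = 69

69


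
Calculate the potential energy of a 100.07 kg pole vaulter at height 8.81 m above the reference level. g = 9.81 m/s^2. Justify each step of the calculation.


PE = m * g * h
PE = 100.07 * 9.81 * 8.81
PE = 981.6867 * 8.81 = 8648.6598 J

8648.6598 J


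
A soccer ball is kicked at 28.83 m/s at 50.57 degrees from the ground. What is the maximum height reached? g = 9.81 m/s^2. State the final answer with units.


H = (v*sin(theta))^2 / (2*g)
vy = v*sin(theta) = 28.83 * sin(50.57 deg) = 22.2683 m/s
H = vy^2 / (2*g) = 495.8783 / (2*9.81)
H = 495.8783 / 19.62 = 25.2741 m

25.2741 m


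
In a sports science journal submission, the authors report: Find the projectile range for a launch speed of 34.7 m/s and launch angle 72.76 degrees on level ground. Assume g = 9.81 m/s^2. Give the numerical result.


R = v^2 * sin(2*theta) / g
Convert angle to radians: theta = 72.76 deg = 1.2699 rad
sin(2*theta) = sin(2.5398) = 0.5661
R = 34.7^2 * 0.5661 / 9.81
R = 1204.09 * 0.5661 / 9.81 = 69.486 m

69.486 m


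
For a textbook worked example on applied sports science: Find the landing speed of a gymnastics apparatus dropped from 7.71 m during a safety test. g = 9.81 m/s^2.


v = sqrt(2 * g * h)
v = sqrt(2 * 9.81 * 7.71)
v = sqrt(151.2702) = 12.2992 m/s

12.2992 m/s


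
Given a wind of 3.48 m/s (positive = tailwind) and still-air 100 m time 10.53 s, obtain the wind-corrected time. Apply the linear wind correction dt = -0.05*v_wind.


dt = -0.05 * v_wind = -0.05 * 3.48 = -0.174 s
t_corrected = t_still + dt = 10.53 + (-0.174)
t_corrected = 10.356 s

10.356 s


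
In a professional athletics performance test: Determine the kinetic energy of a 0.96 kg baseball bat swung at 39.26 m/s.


KE = 0.5 * m * v^2
KE = 0.5 * 0.96 * 39.26^2
KE = 0.5 * 0.96 * 1541.3476 = 739.8468 J

739.8468 J


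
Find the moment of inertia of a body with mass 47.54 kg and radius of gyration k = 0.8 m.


I = m * k^2
I = 47.54 * 0.8^2
I = 47.54 * 0.64 = 30.4256 kg*m^2

30.4256 kg*m^2


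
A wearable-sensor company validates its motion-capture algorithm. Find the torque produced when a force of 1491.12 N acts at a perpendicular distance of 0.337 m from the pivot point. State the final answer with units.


tau = F * d
tau = 1491.12 * 0.337
tau = 502.5074 N*m

502.5074 N*m


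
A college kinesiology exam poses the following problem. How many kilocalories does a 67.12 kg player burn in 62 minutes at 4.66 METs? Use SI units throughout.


kcal = MET * mass * time_hr
Convert time: 62 min = 1.0333 hr
kcal = 4.66 * 67.12 * 1.0333
kcal = 323.2052 kcal

323.2052 kcal


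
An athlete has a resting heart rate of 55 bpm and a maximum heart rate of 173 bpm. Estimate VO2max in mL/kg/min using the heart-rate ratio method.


VO2max = 15.3 * HRmax / HRrest
VO2max = 15.3 * 173 / 55
VO2max = 2646.9 / 55 = 48.1255 mL/kg/min

48.1255 mL/kg/min


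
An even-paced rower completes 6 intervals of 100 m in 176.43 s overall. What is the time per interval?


Split time = total_time / n_laps = 176.43 / 6
Split time = 29.405 s per lap

29.405 s


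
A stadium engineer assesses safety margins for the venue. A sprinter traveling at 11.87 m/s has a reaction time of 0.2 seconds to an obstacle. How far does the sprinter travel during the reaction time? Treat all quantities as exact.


d = v * t
d = 11.87 * 0.2
d = 2.374 m

2.374 m


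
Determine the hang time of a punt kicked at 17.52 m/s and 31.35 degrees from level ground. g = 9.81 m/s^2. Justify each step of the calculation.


T = 2*v*sin(theta)/g
sin(theta) = sin(31.35 deg) = 0.5203
T = 2*17.52*0.5203 / 9.81
T = 18.2301 / 9.81 = 1.8583 s

1.8583 s


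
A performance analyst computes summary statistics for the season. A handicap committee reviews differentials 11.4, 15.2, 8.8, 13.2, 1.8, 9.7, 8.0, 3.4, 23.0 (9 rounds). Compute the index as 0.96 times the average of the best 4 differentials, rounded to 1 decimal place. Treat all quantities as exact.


All differentials: 11.4, 15.2, 8.8, 13.2, 1.8, 9.7, 8.0, 3.4, 23.0
Sorted: 1.8, 3.4, 8.0, 8.8, 9.7, 11.4, 13.2, 15.2, 23.0
Best 4: 1.8, 3.4, 8.0, 8.8
Average of best = 22 / 4 = 5.5
Raw index = 5.5 * 0.96 = 5.28
Handicap index = round(5.28, 1) = 5.3

5.3


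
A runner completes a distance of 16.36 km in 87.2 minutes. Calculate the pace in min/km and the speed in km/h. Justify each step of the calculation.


Pace = time / distance = 87.2 min / 16.36 km = 5.3301 min/km
Speed = distance / time_in_hours = 16.36 / 1.4533 hr
Speed = 11.2569 km/h

5.3301 min/km, 11.2569 km/h


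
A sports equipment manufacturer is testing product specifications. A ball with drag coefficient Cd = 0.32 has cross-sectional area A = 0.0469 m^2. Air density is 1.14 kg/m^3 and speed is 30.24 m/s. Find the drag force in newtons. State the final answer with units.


Fd = 0.5 * Cd * rho * A * v^2
Fd = 0.5 * 0.32 * 1.14 * 0.0469 * 30.24^2
v^2 = 914.4576
Fd = 0.5 * 0.32 * 1.14 * 0.0469 * 914.4576 = 7.8228 N

7.8228 N


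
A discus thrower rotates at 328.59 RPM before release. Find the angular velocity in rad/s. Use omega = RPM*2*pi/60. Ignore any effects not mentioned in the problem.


omega = RPM * 2 * pi / 60
omega = 328.59 * 2 * 3.14159 / 60
omega = 2064.5919 / 60 = 34.4099 rad/s

34.4099 rad/s


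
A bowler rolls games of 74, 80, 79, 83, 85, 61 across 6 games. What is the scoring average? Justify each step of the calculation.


Average = sum / n
Sum = 462
Average = 462 / 6 = 77

77


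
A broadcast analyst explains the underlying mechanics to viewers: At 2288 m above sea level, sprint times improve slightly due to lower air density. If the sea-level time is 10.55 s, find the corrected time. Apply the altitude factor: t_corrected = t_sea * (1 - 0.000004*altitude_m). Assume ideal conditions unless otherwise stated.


Correction factor = 1 - 0.000004 * 2288 = 0.990848
t_corrected = t_sea * factor = 10.55 * 0.990848
t_corrected = 10.4534 s

10.4534 s


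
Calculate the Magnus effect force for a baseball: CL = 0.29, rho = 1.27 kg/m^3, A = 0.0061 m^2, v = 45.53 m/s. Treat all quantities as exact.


FM = 0.5 * CL * rho * A * v^2
FM = 0.5 * 0.29 * 1.27 * 0.0061 * 45.53^2
v^2 = 2072.9809
FM = 0.5 * 0.29 * 1.27 * 0.0061 * 2072.9809 = 2.3286 N

2.3286 N


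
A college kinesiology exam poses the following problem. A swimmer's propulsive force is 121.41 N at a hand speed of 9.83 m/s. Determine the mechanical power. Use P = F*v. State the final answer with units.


P = F * v
P = 121.41 * 9.83
P = 1193.4603 W

1193.4603 W


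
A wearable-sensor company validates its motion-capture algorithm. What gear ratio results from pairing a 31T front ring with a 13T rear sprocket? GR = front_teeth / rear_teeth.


GR = front_teeth / rear_teeth
GR = 31 / 13
GR = 2.3846

2.3846


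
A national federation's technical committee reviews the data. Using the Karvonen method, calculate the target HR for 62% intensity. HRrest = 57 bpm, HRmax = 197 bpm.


Target = HRrest + pct*(HRmax - HRrest)
Heart rate reserve = HRmax - HRrest = 197 - 57 = 140 bpm
Fraction = 62% = 0.62
Target = 57 + 0.62 * 140
Target = 57 + 86.8 = 143.8 bpm

143.8 bpm


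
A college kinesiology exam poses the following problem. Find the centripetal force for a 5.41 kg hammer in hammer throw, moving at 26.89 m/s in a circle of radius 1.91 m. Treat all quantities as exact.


Fc = m * v^2 / r
v^2 = 26.89^2 = 723.0721
Fc = 5.41 * 723.0721 / 1.91
Fc = 3911.8201 / 1.91 = 2048.0733 N

2048.0733 N


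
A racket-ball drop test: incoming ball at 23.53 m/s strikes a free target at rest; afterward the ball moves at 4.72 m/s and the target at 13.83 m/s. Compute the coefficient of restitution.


e = (v2_after - v1_after) / (v1_before - v2_before)
Numerator = 13.83 - 4.72 = 9.11
Denominator = 23.53 - 0 = 23.53
e = 9.11 / 23.53 = 0.3872

0.3872


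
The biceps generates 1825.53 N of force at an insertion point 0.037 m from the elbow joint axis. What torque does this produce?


tau = F * d
tau = 1825.53 * 0.037
tau = 67.5446 N*m

67.5446 N*m


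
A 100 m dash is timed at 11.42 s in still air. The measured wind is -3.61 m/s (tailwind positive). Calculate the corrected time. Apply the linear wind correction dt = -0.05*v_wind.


dt = -0.05 * v_wind = -0.05 * -3.61 = 0.1805 s
t_corrected = t_still + dt = 11.42 + (0.1805)
t_corrected = 11.6005 s

11.6005 s


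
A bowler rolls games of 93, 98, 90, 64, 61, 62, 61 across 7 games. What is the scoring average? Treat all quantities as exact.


Average = sum / n
Sum = 529
Average = 529 / 7 = 75.5714

75.5714


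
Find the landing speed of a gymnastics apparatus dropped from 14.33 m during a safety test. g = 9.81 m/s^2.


v = sqrt(2 * g * h)
v = sqrt(2 * 9.81 * 14.33)
v = sqrt(281.1546) = 16.7677 m/s

16.7677 m/s


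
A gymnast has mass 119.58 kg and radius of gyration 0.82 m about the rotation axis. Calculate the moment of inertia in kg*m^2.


I = m * k^2
I = 119.58 * 0.82^2
I = 119.58 * 0.6724 = 80.4056 kg*m^2

80.4056 kg*m^2


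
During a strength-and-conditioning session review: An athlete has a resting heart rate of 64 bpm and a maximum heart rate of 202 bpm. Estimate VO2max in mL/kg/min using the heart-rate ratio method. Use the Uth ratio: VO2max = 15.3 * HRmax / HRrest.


VO2max = 15.3 * HRmax / HRrest
VO2max = 15.3 * 202 / 64
VO2max = 3090.6 / 64 = 48.2906 mL/kg/min

48.2906 mL/kg/min


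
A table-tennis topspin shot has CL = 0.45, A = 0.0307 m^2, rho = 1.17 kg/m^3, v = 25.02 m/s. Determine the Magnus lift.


FM = 0.5 * CL * rho * A * v^2
FM = 0.5 * 0.45 * 1.17 * 0.0307 * 25.02^2
v^2 = 626.0004
FM = 0.5 * 0.45 * 1.17 * 0.0307 * 626.0004 = 5.0592 N

5.0592 N


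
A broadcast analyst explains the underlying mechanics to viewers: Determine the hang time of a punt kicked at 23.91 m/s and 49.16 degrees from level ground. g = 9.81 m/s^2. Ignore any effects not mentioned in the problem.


T = 2*v*sin(theta)/g
sin(theta) = sin(49.16 deg) = 0.7565
T = 2*23.91*0.7565 / 9.81
T = 36.1777 / 9.81 = 3.6878 s

3.6878 s


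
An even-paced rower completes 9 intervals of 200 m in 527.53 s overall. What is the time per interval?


Split time = total_time / n_laps = 527.53 / 9
Split time = 58.6144 s per lap

58.6144 s


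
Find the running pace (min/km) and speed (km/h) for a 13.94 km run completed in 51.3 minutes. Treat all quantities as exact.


Pace = time / distance = 51.3 min / 13.94 km = 3.6801 min/km
Speed = distance / time_in_hours = 13.94 / 0.855 hr
Speed = 16.3041 km/h

3.6801 min/km, 16.3041 km/h


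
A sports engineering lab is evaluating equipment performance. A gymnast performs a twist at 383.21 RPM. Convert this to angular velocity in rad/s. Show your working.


omega = RPM * 2 * pi / 60
omega = 383.21 * 2 * 3.14159 / 60
omega = 2407.7794 / 60 = 40.1297 rad/s

40.1297 rad/s


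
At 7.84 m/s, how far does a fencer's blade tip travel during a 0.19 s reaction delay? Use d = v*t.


d = v * t
d = 7.84 * 0.19
d = 1.4896 m

1.4896 m


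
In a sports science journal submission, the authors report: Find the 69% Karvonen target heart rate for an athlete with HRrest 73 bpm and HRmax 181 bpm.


Target = HRrest + pct*(HRmax - HRrest)
Heart rate reserve = HRmax - HRrest = 181 - 73 = 108 bpm
Fraction = 69% = 0.69
Target = 73 + 0.69 * 108
Target = 73 + 74.52 = 147.52 bpm

147.52 bpm


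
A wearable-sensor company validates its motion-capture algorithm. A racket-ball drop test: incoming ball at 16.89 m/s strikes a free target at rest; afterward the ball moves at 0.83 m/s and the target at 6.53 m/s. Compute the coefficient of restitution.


e = (v2_after - v1_after) / (v1_before - v2_before)
Numerator = 6.53 - 0.83 = 5.7
Denominator = 16.89 - 0 = 16.89
e = 5.7 / 16.89 = 0.3375

0.3375


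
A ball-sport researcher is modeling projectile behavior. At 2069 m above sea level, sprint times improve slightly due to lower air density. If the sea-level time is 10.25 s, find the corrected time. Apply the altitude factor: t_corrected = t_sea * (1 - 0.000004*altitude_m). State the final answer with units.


Correction factor = 1 - 0.000004 * 2069 = 0.991724
t_corrected = t_sea * factor = 10.25 * 0.991724
t_corrected = 10.1652 s

10.1652 s


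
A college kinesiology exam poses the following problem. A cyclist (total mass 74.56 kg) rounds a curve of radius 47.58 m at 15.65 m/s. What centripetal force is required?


Fc = m * v^2 / r
v^2 = 15.65^2 = 244.9225
Fc = 74.56 * 244.9225 / 47.58
Fc = 18261.4216 / 47.58 = 383.8046 N

383.8046 N


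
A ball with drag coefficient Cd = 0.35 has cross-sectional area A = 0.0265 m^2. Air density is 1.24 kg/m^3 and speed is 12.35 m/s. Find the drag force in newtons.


Fd = 0.5 * Cd * rho * A * v^2
Fd = 0.5 * 0.35 * 1.24 * 0.0265 * 12.35^2
v^2 = 152.5225
Fd = 0.5 * 0.35 * 1.24 * 0.0265 * 152.5225 = 0.8771 N

0.8771 N


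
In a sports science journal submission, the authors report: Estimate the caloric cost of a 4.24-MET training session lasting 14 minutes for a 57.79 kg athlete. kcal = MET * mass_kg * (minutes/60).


kcal = MET * mass * time_hr
Convert time: 14 min = 0.2333 hr
kcal = 4.24 * 57.79 * 0.2333
kcal = 57.1736 kcal

57.1736 kcal


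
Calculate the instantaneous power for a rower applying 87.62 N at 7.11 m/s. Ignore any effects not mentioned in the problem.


P = F * v
P = 87.62 * 7.11
P = 622.9782 W

622.9782 W


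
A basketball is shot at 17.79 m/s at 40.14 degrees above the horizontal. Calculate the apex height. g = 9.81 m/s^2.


H = (v*sin(theta))^2 / (2*g)
vy = v*sin(theta) = 17.79 * sin(40.14 deg) = 11.4685 m/s
H = vy^2 / (2*g) = 131.5255 / (2*9.81)
H = 131.5255 / 19.62 = 6.7036 m

6.7036 m


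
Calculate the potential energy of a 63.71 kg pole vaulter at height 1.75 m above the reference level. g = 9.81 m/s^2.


PE = m * g * h
PE = 63.71 * 9.81 * 1.75
PE = 624.9951 * 1.75 = 1093.7414 J

1093.7414 J


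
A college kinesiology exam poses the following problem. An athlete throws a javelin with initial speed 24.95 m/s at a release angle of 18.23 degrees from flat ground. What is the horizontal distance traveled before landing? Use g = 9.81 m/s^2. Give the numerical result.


R = v^2 * sin(2*theta) / g
Convert angle to radians: theta = 18.23 deg = 0.3182 rad
sin(2*theta) = sin(0.6363) = 0.5943
R = 24.95^2 * 0.5943 / 9.81
R = 622.5025 * 0.5943 / 9.81 = 37.7094 m

37.7094 m


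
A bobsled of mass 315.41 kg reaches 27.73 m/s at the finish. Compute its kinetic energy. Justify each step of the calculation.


KE = 0.5 * m * v^2
KE = 0.5 * 315.41 * 27.73^2
KE = 0.5 * 315.41 * 768.9529 = 121267.7171 J

121267.7171 J


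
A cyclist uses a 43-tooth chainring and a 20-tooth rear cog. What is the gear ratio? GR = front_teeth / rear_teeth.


GR = front_teeth / rear_teeth
GR = 43 / 20
GR = 2.15

2.15


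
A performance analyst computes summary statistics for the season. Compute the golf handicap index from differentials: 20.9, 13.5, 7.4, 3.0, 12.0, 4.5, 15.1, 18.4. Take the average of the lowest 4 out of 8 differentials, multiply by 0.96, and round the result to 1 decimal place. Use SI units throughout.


All differentials: 20.9, 13.5, 7.4, 3.0, 12.0, 4.5, 15.1, 18.4
Sorted: 3.0, 4.5, 7.4, 12.0, 13.5, 15.1, 18.4, 20.9
Best 4: 3.0, 4.5, 7.4, 12.0
Average of best = 26.9 / 4 = 6.725
Raw index = 6.725 * 0.96 = 6.456
Handicap index = round(6.456, 1) = 6.5

6.5


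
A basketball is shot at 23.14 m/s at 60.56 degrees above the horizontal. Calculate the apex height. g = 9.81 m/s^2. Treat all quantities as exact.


H = (v*sin(theta))^2 / (2*g)
vy = v*sin(theta) = 23.14 * sin(60.56 deg) = 20.152 m/s
H = vy^2 / (2*g) = 406.1012 / (2*9.81)
H = 406.1012 / 19.62 = 20.6983 m

20.6983 m


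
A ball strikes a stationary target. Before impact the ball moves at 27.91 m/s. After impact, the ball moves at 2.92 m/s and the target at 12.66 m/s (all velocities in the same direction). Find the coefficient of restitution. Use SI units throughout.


e = (v2_after - v1_after) / (v1_before - v2_before)
Numerator = 12.66 - 2.92 = 9.74
Denominator = 27.91 - 0 = 27.91
e = 9.74 / 27.91 = 0.349

0.349


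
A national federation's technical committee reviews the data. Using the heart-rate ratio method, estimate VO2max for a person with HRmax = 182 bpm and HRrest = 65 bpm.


VO2max = 15.3 * HRmax / HRrest
VO2max = 15.3 * 182 / 65
VO2max = 2784.6 / 65 = 42.84 mL/kg/min

42.84 mL/kg/min


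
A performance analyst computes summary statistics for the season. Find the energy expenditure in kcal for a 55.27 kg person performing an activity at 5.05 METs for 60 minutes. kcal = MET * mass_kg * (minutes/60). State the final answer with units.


kcal = MET * mass * time_hr
Convert time: 60 min = 1 hr
kcal = 5.05 * 55.27 * 1
kcal = 279.1135 kcal

279.1135 kcal


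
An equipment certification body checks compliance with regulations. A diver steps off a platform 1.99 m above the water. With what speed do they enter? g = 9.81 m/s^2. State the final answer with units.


v = sqrt(2 * g * h)
v = sqrt(2 * 9.81 * 1.99)
v = sqrt(39.0438) = 6.2485 m/s

6.2485 m/s


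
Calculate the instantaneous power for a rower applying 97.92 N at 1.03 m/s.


P = F * v
P = 97.92 * 1.03
P = 100.8576 W

100.8576 W


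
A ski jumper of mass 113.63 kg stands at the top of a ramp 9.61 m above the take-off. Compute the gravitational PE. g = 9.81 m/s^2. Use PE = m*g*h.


PE = m * g * h
PE = 113.63 * 9.81 * 9.61
PE = 1114.7103 * 9.61 = 10712.366 J

10712.366 J


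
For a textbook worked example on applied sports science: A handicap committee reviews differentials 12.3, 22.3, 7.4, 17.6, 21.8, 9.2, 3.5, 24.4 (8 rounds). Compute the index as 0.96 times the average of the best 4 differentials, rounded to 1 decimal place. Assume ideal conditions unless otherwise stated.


All differentials: 12.3, 22.3, 7.4, 17.6, 21.8, 9.2, 3.5, 24.4
Sorted: 3.5, 7.4, 9.2, 12.3, 17.6, 21.8, 22.3, 24.4
Best 4: 3.5, 7.4, 9.2, 12.3
Average of best = 32.4 / 4 = 8.1
Raw index = 8.1 * 0.96 = 7.776
Handicap index = round(7.776, 1) = 7.8

7.8
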